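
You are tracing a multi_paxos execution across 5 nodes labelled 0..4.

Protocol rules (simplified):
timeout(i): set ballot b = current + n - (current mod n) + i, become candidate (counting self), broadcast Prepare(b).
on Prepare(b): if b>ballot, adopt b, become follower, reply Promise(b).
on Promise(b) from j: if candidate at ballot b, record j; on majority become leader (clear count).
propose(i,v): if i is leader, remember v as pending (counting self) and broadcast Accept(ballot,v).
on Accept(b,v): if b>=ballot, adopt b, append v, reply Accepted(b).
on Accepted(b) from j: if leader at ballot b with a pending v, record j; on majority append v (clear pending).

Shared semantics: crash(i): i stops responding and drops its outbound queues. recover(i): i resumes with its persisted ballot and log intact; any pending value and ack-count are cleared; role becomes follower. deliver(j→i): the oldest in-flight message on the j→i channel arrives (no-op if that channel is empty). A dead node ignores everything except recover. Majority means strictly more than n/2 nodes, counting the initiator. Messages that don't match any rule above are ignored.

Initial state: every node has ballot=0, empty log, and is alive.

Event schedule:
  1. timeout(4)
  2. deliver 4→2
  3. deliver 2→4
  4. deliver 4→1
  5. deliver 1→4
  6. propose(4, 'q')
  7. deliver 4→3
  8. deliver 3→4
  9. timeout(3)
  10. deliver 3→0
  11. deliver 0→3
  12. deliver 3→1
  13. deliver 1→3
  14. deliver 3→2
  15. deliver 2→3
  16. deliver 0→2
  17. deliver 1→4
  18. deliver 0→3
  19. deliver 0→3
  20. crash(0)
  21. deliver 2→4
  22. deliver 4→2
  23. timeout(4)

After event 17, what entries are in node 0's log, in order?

e1 timeout(4): 4[cand,b=9,-]
e2 deliver 4→2: 2[foll,b=9,-]
e3 deliver 2→4: ·
e4 deliver 4→1: 1[foll,b=9,-]
e5 deliver 1→4: 4[lead,b=9,-]
e6 propose(4,'q'): ·
e7 deliver 4→3: 3[foll,b=9,-]
e8 deliver 3→4: ·
e9 timeout(3): 3[cand,b=13,-]
e10 deliver 3→0: 0[foll,b=13,-]
e11 deliver 0→3: ·
e12 deliver 3→1: 1[foll,b=13,-]
e13 deliver 1→3: 3[lead,b=13,-]
e14 deliver 3→2: 2[foll,b=13,-]
e15 deliver 2→3: ·
e16 deliver 0→2: ·
e17 deliver 1→4: ·

empty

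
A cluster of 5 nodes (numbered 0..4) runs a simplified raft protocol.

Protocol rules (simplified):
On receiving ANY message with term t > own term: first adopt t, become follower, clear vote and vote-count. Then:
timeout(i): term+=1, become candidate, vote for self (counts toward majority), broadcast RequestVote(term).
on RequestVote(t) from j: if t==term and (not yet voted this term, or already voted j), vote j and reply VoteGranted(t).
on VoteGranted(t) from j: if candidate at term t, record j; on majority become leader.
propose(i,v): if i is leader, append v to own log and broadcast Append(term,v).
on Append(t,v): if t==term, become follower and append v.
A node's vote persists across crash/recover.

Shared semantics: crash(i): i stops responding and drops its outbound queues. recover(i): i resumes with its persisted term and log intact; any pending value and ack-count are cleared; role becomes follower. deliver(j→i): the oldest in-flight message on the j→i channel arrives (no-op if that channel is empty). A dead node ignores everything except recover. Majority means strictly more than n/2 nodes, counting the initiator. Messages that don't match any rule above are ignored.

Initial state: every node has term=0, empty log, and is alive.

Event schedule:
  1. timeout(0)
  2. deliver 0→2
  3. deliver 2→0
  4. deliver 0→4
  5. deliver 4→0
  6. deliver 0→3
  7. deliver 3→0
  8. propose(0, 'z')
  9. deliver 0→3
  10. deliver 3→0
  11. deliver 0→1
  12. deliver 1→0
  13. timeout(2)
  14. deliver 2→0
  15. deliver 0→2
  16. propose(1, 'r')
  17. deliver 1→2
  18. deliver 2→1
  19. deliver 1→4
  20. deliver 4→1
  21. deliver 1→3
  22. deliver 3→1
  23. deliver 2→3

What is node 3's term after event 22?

e1 timeout(0): 0[cand,t=1,-]
e2 deliver 0→2: 2[foll,t=1,-]
e3 deliver 2→0: ·
e4 deliver 0→4: 4[foll,t=1,-]
e5 deliver 4→0: 0[lead,t=1,-]
e6 deliver 0→3: 3[foll,t=1,-]
e7 deliver 3→0: ·
e8 propose(0,'z'): 0[lead,t=1,z]
e9 deliver 0→3: 3[foll,t=1,z]
e10 deliver 3→0: ·
e11 deliver 0→1: 1[foll,t=1,-]
e12 deliver 1→0: ·
e13 timeout(2): 2[cand,t=2,-]
e14 deliver 2→0: 0[foll,t=2,z]
e15 deliver 0→2: ·
e16 propose(1,'r'): ·
e17 deliver 1→2: ·
e18 deliver 2→1: 1[foll,t=2,-]
e19 deliver 1→4: ·
e20 deliver 4→1: ·
e21 deliver 1→3: ·
e22 deliver 3→1: ·

1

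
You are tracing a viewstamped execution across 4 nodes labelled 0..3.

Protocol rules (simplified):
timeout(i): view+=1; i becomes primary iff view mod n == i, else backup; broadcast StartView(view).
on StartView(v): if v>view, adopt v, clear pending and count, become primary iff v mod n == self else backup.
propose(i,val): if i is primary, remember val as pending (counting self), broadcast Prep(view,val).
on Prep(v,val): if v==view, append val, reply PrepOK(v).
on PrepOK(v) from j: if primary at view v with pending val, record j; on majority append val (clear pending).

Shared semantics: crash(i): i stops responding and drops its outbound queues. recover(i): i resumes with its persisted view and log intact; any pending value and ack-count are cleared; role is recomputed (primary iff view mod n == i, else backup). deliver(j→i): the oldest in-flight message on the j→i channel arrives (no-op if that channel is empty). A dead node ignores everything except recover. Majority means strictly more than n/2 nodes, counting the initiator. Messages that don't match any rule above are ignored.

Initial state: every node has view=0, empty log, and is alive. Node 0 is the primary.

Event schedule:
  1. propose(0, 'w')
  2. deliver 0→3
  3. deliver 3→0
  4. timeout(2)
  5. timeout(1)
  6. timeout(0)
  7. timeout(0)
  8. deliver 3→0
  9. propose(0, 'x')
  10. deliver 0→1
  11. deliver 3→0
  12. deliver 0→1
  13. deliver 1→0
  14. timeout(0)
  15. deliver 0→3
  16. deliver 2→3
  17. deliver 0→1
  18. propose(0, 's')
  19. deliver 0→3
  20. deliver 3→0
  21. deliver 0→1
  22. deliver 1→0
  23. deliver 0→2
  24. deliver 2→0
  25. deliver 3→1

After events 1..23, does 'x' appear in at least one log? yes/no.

after 1 — propose(0,'w'): ·
after 2 — deliver 0→3: n3:back/v0/[w]
after 3 — deliver 3→0: ·
after 4 — timeout(2): n2:back/v1/[-]
after 5 — timeout(1): n1:prim/v1/[-]
after 6 — timeout(0): n0:back/v1/[-]
after 7 — timeout(0): n0:back/v2/[-]
after 8 — deliver 3→0: ·
after 9 — propose(0,'x'): ·
after 10 — deliver 0→1: ·
after 11 — deliver 3→0: ·
after 12 — deliver 0→1: ·
after 13 — deliver 1→0: ·
after 14 — timeout(0): n0:back/v3/[-]
after 15 — deliver 0→3: n3:back/v1/[w]
after 16 — deliver 2→3: ·
after 17 — deliver 0→1: n1:back/v2/[-]
after 18 — propose(0,'s'): ·
after 19 — deliver 0→3: n3:back/v2/[w]
after 20 — deliver 3→0: ·
after 21 — deliver 0→1: n1:back/v3/[-]
after 22 — deliver 1→0: ·
after 23 — deliver 0→2: ·

no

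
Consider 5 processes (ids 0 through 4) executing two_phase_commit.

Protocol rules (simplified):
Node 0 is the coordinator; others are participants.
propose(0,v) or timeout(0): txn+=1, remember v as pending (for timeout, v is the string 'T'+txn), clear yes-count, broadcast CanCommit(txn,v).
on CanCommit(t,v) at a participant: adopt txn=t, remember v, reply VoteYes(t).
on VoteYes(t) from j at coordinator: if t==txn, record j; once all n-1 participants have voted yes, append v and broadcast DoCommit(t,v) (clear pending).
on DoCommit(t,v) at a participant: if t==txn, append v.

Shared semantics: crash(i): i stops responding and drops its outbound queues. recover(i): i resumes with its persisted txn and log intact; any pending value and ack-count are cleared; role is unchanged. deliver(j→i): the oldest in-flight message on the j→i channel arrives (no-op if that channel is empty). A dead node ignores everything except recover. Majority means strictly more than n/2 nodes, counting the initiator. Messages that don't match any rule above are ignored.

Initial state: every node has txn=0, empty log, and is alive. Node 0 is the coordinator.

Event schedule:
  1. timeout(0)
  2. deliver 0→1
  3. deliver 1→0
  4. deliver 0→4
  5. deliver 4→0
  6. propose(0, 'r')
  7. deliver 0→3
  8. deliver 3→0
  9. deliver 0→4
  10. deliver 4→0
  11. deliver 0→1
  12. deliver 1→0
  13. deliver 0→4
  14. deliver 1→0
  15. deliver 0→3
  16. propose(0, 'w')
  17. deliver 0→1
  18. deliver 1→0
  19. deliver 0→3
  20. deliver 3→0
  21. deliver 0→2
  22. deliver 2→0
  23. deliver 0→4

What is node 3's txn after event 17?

step 1 timeout(0): 0={coor,t=1,log=-}
step 2 deliver 0→1: 1={part,t=1,log=-}
step 3 deliver 1→0: —
step 4 deliver 0→4: 4={part,t=1,log=-}
step 5 deliver 4→0: —
step 6 propose(0,'r'): 0={coor,t=2,log=-}
step 7 deliver 0→3: 3={part,t=1,log=-}
step 8 deliver 3→0: —
step 9 deliver 0→4: 4={part,t=2,log=-}
step 10 deliver 4→0: —
step 11 deliver 0→1: 1={part,t=2,log=-}
step 12 deliver 1→0: —
step 13 deliver 0→4: —
step 14 deliver 1→0: —
step 15 deliver 0→3: 3={part,t=2,log=-}
step 16 propose(0,'w'): 0={coor,t=3,log=-}
step 17 deliver 0→1: 1={part,t=3,log=-}

2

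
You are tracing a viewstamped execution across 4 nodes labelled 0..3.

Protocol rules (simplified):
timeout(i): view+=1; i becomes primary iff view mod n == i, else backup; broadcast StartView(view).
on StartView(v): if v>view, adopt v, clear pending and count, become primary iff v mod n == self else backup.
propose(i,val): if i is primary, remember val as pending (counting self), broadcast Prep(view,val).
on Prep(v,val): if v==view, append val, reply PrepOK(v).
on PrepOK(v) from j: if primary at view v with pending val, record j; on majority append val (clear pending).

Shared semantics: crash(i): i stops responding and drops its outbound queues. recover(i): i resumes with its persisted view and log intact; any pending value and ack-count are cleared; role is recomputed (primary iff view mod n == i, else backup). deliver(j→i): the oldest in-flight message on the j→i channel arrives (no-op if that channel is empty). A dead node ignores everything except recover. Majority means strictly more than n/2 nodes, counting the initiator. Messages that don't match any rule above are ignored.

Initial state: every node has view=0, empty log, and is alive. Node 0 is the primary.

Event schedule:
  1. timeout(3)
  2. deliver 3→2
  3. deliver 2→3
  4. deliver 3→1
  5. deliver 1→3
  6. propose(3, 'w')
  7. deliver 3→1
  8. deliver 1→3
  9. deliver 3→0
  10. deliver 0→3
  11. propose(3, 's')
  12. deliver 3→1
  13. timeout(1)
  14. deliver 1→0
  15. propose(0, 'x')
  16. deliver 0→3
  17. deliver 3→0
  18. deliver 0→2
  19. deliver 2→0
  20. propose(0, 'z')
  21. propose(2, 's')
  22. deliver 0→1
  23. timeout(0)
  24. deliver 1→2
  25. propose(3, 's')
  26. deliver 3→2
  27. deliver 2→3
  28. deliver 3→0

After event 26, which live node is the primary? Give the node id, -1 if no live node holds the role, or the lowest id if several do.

e1 timeout(3): 3[back,v=1,-]
e2 deliver 3→2: 2[back,v=1,-]
e3 deliver 2→3: ·
e4 deliver 3→1: 1[prim,v=1,-]
e5 deliver 1→3: ·
e6 propose(3,'w'): ·
e7 deliver 3→1: ·
e8 deliver 1→3: ·
e9 deliver 3→0: 0[back,v=1,-]
e10 deliver 0→3: ·
e11 propose(3,'s'): ·
e12 deliver 3→1: ·
e13 timeout(1): 1[back,v=2,-]
e14 deliver 1→0: 0[back,v=2,-]
e15 propose(0,'x'): ·
e16 deliver 0→3: ·
e17 deliver 3→0: ·
e18 deliver 0→2: ·
e19 deliver 2→0: ·
e20 propose(0,'z'): ·
e21 propose(2,'s'): ·
e22 deliver 0→1: ·
e23 timeout(0): 0[back,v=3,-]
e24 deliver 1→2: 2[prim,v=2,-]
e25 propose(3,'s'): ·
e26 deliver 3→2: ·

2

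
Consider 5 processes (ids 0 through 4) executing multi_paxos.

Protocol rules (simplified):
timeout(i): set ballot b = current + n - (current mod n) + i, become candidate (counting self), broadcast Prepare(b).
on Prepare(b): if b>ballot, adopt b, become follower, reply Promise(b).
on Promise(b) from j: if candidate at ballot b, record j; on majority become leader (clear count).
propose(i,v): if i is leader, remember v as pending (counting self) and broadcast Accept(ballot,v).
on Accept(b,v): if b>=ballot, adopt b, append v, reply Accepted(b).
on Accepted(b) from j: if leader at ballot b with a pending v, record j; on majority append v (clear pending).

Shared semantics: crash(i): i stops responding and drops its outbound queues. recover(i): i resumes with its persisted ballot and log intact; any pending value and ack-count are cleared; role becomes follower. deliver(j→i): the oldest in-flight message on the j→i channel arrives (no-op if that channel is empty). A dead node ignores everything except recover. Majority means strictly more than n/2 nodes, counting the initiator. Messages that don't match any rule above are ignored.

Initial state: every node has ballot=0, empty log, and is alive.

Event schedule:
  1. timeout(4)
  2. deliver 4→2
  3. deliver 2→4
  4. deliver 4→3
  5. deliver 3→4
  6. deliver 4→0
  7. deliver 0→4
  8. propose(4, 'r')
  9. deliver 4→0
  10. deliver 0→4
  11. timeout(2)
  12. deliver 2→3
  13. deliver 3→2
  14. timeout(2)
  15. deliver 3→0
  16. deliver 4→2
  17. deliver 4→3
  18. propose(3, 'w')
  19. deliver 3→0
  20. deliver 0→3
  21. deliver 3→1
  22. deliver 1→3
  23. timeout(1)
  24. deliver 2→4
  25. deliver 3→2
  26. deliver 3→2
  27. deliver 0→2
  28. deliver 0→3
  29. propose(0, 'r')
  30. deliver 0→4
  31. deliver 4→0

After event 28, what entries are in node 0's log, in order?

r

[1] timeout(4) → N4(cand b9 [-])
[2] deliver 4→2 → N2(foll b9 [-])
[3] deliver 2→4 → ∅
[4] deliver 4→3 → N3(foll b9 [-])
[5] deliver 3→4 → N4(lead b9 [-])
[6] deliver 4→0 → N0(foll b9 [-])
[7] deliver 0→4 → ∅
[8] propose(4,'r') → ∅
[9] deliver 4→0 → N0(foll b9 [r])
[10] deliver 0→4 → ∅
[11] timeout(2) → N2(cand b12 [-])
[12] deliver 2→3 → N3(foll b12 [-])
[13] deliver 3→2 → ∅
[14] timeout(2) → N2(cand b17 [-])
[15] deliver 3→0 → ∅
[16] deliver 4→2 → ∅
[17] deliver 4→3 → ∅
[18] propose(3,'w') → ∅
[19] deliver 3→0 → ∅
[20] deliver 0→3 → ∅
[21] deliver 3→1 → ∅
[22] deliver 1→3 → ∅
[23] timeout(1) → N1(cand b6 [-])
[24] deliver 2→4 → N4(foll b12 [-])
[25] deliver 3→2 → ∅
[26] deliver 3→2 → ∅
[27] deliver 0→2 → ∅
[28] deliver 0→3 → ∅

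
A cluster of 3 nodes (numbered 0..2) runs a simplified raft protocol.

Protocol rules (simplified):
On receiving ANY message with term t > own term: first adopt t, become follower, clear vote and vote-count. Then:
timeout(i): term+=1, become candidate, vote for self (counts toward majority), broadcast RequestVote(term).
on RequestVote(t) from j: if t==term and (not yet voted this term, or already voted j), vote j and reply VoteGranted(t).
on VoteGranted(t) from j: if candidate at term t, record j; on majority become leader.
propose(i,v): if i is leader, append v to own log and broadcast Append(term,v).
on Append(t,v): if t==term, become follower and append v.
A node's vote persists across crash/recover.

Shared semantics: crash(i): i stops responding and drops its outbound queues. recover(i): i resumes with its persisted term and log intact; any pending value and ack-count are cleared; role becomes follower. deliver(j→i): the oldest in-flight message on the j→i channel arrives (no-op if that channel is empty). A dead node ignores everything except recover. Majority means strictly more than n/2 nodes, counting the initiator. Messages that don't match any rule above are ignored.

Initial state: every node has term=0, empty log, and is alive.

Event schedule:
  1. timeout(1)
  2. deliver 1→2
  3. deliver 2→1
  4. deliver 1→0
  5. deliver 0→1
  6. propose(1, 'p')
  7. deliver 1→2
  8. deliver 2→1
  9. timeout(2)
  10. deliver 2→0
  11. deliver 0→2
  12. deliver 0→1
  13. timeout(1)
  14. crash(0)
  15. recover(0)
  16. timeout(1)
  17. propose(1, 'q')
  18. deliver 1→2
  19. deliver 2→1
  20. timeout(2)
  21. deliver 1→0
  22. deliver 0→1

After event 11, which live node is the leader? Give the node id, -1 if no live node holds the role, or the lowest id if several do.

e1 timeout(1): 1[cand,t=1,-]
e2 deliver 1→2: 2[foll,t=1,-]
e3 deliver 2→1: 1[lead,t=1,-]
e4 deliver 1→0: 0[foll,t=1,-]
e5 deliver 0→1: ·
e6 propose(1,'p'): 1[lead,t=1,p]
e7 deliver 1→2: 2[foll,t=1,p]
e8 deliver 2→1: ·
e9 timeout(2): 2[cand,t=2,p]
e10 deliver 2→0: 0[foll,t=2,-]
e11 deliver 0→2: 2[lead,t=2,p]

1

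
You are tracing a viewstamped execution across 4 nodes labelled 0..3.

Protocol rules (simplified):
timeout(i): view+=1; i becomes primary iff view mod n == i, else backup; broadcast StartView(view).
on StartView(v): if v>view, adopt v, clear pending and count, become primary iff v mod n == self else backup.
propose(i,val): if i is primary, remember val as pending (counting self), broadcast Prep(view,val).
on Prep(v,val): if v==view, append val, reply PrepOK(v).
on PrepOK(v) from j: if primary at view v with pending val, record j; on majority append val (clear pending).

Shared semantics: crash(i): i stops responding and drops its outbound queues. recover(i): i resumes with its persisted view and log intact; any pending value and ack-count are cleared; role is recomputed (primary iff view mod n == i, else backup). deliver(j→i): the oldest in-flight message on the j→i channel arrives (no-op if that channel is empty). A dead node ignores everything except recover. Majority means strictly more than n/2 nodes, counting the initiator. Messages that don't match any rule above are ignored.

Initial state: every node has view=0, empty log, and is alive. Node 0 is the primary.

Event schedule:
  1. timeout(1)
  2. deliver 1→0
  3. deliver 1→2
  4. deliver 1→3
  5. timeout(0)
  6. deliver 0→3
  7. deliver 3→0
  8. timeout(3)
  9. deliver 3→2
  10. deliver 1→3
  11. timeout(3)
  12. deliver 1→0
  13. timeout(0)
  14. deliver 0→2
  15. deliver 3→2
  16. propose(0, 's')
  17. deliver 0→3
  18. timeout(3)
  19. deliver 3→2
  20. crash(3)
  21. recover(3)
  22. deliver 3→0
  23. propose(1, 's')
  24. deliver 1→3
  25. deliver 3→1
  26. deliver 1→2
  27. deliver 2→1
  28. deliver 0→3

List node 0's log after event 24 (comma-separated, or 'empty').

step 1 timeout(1): 1={prim,v=1,log=-}
step 2 deliver 1→0: 0={back,v=1,log=-}
step 3 deliver 1→2: 2={back,v=1,log=-}
step 4 deliver 1→3: 3={back,v=1,log=-}
step 5 timeout(0): 0={back,v=2,log=-}
step 6 deliver 0→3: 3={back,v=2,log=-}
step 7 deliver 3→0: —
step 8 timeout(3): 3={prim,v=3,log=-}
step 9 deliver 3→2: 2={back,v=3,log=-}
step 10 deliver 1→3: —
step 11 timeout(3): 3={back,v=4,log=-}
step 12 deliver 1→0: —
step 13 timeout(0): 0={back,v=3,log=-}
step 14 deliver 0→2: —
step 15 deliver 3→2: 2={back,v=4,log=-}
step 16 propose(0,'s'): —
step 17 deliver 0→3: —
step 18 timeout(3): 3={back,v=5,log=-}
step 19 deliver 3→2: 2={back,v=5,log=-}
step 20 crash(3): 3={✗back,v=5,log=-}
step 21 recover(3): 3={back,v=5,log=-}
step 22 deliver 3→0: —
step 23 propose(1,'s'): —
step 24 deliver 1→3: —

empty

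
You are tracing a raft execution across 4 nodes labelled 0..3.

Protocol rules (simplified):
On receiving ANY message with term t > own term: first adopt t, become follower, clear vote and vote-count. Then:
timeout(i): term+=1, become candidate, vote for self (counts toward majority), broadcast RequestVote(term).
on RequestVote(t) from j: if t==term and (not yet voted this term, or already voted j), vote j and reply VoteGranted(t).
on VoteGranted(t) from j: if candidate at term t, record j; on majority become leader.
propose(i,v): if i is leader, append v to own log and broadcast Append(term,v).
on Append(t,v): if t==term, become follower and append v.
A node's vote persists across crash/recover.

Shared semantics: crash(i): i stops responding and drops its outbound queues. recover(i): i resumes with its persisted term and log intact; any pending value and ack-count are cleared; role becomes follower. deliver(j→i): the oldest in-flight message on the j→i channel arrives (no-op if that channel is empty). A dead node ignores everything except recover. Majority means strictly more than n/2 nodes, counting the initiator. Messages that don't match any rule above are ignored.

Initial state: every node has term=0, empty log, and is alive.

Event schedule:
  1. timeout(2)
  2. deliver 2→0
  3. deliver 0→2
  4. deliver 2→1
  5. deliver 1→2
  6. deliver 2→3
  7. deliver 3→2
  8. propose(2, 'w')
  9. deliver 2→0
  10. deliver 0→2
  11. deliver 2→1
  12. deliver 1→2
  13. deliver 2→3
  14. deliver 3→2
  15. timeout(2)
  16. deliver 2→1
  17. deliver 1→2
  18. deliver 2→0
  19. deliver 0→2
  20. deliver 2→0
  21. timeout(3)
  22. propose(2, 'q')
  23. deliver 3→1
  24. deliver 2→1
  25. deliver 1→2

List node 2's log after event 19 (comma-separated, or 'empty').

e1 timeout(2): 2[cand,t=1,-]
e2 deliver 2→0: 0[foll,t=1,-]
e3 deliver 0→2: ·
e4 deliver 2→1: 1[foll,t=1,-]
e5 deliver 1→2: 2[lead,t=1,-]
e6 deliver 2→3: 3[foll,t=1,-]
e7 deliver 3→2: ·
e8 propose(2,'w'): 2[lead,t=1,w]
e9 deliver 2→0: 0[foll,t=1,w]
e10 deliver 0→2: ·
e11 deliver 2→1: 1[foll,t=1,w]
e12 deliver 1→2: ·
e13 deliver 2→3: 3[foll,t=1,w]
e14 deliver 3→2: ·
e15 timeout(2): 2[cand,t=2,w]
e16 deliver 2→1: 1[foll,t=2,w]
e17 deliver 1→2: ·
e18 deliver 2→0: 0[foll,t=2,w]
e19 deliver 0→2: 2[lead,t=2,w]

w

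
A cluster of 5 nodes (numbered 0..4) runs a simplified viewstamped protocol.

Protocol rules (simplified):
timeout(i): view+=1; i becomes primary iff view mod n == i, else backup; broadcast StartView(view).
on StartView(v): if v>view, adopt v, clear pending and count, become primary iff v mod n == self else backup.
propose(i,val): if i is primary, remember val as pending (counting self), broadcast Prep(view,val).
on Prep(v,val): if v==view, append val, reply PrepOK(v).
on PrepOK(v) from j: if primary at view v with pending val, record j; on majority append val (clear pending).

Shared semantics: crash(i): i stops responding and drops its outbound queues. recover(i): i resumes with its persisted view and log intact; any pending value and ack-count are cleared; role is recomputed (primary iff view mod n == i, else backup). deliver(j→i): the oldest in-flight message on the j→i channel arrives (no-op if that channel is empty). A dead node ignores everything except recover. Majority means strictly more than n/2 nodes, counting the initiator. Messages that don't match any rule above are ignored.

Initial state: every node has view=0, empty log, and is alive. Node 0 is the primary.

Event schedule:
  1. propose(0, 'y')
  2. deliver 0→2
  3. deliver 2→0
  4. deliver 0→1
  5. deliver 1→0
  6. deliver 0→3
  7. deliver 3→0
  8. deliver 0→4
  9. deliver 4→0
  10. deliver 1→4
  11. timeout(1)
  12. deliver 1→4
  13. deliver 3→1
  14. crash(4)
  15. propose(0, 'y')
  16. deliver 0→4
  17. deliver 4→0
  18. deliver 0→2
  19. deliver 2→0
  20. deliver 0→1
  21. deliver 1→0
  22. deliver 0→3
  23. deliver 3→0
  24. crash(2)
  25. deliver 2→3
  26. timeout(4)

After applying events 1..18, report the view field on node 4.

e1 propose(0,'y'): ·
e2 deliver 0→2: 2[back,v=0,y]
e3 deliver 2→0: ·
e4 deliver 0→1: 1[back,v=0,y]
e5 deliver 1→0: 0[prim,v=0,y]
e6 deliver 0→3: 3[back,v=0,y]
e7 deliver 3→0: ·
e8 deliver 0→4: 4[back,v=0,y]
e9 deliver 4→0: ·
e10 deliver 1→4: ·
e11 timeout(1): 1[prim,v=1,y]
e12 deliver 1→4: 4[back,v=1,y]
e13 deliver 3→1: ·
e14 crash(4): 4[✗back,v=1,y]
e15 propose(0,'y'): ·
e16 deliver 0→4: ·
e17 deliver 4→0: ·
e18 deliver 0→2: 2[back,v=0,y,y]

1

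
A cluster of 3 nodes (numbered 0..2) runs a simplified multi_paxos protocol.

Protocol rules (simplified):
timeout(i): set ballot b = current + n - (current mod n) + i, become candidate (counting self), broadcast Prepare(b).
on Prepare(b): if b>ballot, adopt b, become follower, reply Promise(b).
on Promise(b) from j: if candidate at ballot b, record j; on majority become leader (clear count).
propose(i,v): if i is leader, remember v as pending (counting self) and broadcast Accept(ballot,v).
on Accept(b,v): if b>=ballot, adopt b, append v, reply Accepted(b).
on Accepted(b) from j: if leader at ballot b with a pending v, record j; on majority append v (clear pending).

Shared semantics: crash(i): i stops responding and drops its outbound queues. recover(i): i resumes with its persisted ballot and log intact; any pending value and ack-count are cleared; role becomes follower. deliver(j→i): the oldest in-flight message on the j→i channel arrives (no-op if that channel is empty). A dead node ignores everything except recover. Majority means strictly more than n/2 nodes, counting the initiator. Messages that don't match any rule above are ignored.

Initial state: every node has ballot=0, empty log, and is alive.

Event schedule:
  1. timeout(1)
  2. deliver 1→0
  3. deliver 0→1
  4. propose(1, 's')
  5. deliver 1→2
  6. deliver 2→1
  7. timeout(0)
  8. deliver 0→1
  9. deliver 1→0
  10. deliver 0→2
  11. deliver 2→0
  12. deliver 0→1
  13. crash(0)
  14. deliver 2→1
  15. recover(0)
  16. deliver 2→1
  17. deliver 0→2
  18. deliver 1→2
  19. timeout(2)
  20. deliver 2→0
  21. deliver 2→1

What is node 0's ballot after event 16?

6

after 1 — timeout(1): n1:cand/b4/[-]
after 2 — deliver 1→0: n0:foll/b4/[-]
after 3 — deliver 0→1: n1:lead/b4/[-]
after 4 — propose(1,'s'): ·
after 5 — deliver 1→2: n2:foll/b4/[-]
after 6 — deliver 2→1: ·
after 7 — timeout(0): n0:cand/b6/[-]
after 8 — deliver 0→1: n1:foll/b6/[-]
after 9 — deliver 1→0: ·
after 10 — deliver 0→2: n2:foll/b6/[-]
after 11 — deliver 2→0: n0:lead/b6/[-]
after 12 — deliver 0→1: ·
after 13 — crash(0): n0:✗lead/b6/[-]
after 14 — deliver 2→1: ·
after 15 — recover(0): n0:foll/b6/[-]
after 16 — deliver 2→1: ·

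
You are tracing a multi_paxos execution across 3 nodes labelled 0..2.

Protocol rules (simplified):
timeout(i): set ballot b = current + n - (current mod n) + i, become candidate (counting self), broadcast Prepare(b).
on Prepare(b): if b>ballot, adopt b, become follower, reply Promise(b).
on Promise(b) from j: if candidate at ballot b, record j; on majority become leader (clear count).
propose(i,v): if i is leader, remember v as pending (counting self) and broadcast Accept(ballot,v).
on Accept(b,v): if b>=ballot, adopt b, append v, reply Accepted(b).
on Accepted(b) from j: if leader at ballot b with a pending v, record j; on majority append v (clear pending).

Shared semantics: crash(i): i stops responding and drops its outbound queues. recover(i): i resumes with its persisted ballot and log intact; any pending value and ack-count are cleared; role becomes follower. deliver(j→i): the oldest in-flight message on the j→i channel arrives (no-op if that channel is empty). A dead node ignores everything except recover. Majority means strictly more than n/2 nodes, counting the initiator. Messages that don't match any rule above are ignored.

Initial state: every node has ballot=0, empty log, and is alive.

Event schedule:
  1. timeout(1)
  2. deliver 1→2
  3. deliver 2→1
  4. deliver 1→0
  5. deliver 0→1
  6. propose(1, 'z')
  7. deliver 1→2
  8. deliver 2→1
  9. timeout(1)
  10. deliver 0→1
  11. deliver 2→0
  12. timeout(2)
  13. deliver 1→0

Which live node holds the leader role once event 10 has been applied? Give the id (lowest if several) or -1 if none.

-1

1. timeout(1):  <1:cand b4 ->
2. deliver 1→2:  <2:foll b4 ->
3. deliver 2→1:  <1:lead b4 ->
4. deliver 1→0:  <0:foll b4 ->
5. deliver 0→1:  nop
6. propose(1,'z'):  nop
7. deliver 1→2:  <2:foll b4 z>
8. deliver 2→1:  <1:lead b4 z>
9. timeout(1):  <1:cand b7 z>
10. deliver 0→1:  nop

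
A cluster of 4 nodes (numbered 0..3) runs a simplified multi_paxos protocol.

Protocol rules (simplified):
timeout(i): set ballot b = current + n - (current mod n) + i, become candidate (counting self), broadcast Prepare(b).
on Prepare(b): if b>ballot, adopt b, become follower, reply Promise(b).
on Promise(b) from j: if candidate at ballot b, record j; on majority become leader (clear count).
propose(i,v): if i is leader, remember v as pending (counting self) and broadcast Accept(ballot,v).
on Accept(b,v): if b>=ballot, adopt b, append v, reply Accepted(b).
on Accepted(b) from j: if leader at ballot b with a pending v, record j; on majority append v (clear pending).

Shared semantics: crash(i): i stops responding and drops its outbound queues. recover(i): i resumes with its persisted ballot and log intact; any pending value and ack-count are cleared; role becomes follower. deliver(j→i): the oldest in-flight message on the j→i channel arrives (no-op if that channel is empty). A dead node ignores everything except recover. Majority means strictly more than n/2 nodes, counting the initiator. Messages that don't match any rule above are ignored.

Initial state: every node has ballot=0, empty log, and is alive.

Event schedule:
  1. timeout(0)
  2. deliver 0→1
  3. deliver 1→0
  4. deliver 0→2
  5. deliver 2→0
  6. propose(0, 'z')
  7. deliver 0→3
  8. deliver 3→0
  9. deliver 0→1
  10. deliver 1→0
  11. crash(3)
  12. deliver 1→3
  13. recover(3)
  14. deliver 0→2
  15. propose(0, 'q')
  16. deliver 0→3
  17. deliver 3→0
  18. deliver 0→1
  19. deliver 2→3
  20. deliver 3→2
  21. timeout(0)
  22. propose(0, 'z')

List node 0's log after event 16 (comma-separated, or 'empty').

1. timeout(0):  <0:cand b4 ->
2. deliver 0→1:  <1:foll b4 ->
3. deliver 1→0:  nop
4. deliver 0→2:  <2:foll b4 ->
5. deliver 2→0:  <0:lead b4 ->
6. propose(0,'z'):  nop
7. deliver 0→3:  <3:foll b4 ->
8. deliver 3→0:  nop
9. deliver 0→1:  <1:foll b4 z>
10. deliver 1→0:  nop
11. crash(3):  <3:✗foll b4 ->
12. deliver 1→3:  nop
13. recover(3):  <3:foll b4 ->
14. deliver 0→2:  <2:foll b4 z>
15. propose(0,'q'):  nop
16. deliver 0→3:  <3:foll b4 z>

empty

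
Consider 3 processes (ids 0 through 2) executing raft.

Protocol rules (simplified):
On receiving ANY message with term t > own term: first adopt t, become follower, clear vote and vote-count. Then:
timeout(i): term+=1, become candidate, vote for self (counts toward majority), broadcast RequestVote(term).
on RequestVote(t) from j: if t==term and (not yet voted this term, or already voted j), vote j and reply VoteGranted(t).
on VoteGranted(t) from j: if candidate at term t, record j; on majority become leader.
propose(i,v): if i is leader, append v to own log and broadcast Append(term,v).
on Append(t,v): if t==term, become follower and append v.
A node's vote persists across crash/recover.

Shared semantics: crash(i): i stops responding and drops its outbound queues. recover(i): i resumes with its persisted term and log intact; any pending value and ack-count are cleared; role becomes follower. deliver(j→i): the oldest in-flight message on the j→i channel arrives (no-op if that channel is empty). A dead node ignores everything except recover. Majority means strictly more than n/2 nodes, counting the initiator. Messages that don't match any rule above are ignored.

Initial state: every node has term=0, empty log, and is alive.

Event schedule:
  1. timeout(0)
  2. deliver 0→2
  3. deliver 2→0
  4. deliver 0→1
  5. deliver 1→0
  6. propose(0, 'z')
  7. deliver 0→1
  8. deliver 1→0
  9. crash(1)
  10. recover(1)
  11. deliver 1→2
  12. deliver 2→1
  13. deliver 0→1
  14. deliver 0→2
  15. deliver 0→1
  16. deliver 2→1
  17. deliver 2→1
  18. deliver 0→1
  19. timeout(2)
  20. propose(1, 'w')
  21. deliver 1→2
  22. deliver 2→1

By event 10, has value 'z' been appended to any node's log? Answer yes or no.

e1 timeout(0): 0[cand,t=1,-]
e2 deliver 0→2: 2[foll,t=1,-]
e3 deliver 2→0: 0[lead,t=1,-]
e4 deliver 0→1: 1[foll,t=1,-]
e5 deliver 1→0: ·
e6 propose(0,'z'): 0[lead,t=1,z]
e7 deliver 0→1: 1[foll,t=1,z]
e8 deliver 1→0: ·
e9 crash(1): 1[✗foll,t=1,z]
e10 recover(1): 1[foll,t=1,z]

yes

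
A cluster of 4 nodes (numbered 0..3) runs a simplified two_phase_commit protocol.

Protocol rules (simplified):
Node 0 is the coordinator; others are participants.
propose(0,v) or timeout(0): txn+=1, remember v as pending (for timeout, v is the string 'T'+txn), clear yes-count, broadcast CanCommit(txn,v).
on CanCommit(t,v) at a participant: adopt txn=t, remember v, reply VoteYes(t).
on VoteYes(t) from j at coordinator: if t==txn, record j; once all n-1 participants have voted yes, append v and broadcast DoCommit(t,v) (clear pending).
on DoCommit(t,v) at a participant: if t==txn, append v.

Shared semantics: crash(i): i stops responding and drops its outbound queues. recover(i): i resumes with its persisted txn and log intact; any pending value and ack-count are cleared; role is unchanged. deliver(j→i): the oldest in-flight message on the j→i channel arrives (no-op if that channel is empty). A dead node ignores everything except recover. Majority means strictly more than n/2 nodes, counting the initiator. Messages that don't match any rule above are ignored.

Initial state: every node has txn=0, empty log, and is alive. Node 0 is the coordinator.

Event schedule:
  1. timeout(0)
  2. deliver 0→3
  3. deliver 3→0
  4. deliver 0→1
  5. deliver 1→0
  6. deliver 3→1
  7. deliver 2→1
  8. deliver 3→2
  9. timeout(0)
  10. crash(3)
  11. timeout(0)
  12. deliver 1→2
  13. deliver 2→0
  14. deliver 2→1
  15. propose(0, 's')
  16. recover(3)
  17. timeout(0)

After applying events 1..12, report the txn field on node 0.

3

step 1 timeout(0): 0={coor,t=1,log=-}
step 2 deliver 0→3: 3={part,t=1,log=-}
step 3 deliver 3→0: —
step 4 deliver 0→1: 1={part,t=1,log=-}
step 5 deliver 1→0: —
step 6 deliver 3→1: —
step 7 deliver 2→1: —
step 8 deliver 3→2: —
step 9 timeout(0): 0={coor,t=2,log=-}
step 10 crash(3): 3={✗part,t=1,log=-}
step 11 timeout(0): 0={coor,t=3,log=-}
step 12 deliver 1→2: —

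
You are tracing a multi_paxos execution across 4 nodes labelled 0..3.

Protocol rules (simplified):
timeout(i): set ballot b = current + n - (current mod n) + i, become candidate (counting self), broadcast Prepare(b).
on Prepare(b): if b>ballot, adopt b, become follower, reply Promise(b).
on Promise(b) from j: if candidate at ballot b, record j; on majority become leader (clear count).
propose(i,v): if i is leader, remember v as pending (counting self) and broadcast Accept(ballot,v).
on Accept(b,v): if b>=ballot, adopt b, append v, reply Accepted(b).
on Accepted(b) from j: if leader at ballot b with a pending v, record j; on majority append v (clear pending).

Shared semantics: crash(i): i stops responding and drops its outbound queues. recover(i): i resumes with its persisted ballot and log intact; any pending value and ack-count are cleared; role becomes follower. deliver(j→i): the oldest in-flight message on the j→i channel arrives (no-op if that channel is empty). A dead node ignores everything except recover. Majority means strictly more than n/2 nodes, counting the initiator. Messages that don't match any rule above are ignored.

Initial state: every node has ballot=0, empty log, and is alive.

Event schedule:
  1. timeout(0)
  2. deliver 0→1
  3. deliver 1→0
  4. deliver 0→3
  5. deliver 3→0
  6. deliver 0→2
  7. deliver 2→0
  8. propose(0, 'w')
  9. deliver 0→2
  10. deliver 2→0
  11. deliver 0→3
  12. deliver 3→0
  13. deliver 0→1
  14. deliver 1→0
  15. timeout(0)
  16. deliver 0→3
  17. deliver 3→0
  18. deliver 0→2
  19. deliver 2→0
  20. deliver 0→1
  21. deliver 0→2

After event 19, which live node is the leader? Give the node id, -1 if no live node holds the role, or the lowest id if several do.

[1] timeout(0) → N0(cand b4 [-])
[2] deliver 0→1 → N1(foll b4 [-])
[3] deliver 1→0 → ∅
[4] deliver 0→3 → N3(foll b4 [-])
[5] deliver 3→0 → N0(lead b4 [-])
[6] deliver 0→2 → N2(foll b4 [-])
[7] deliver 2→0 → ∅
[8] propose(0,'w') → ∅
[9] deliver 0→2 → N2(foll b4 [w])
[10] deliver 2→0 → ∅
[11] deliver 0→3 → N3(foll b4 [w])
[12] deliver 3→0 → N0(lead b4 [w])
[13] deliver 0→1 → N1(foll b4 [w])
[14] deliver 1→0 → ∅
[15] timeout(0) → N0(cand b8 [w])
[16] deliver 0→3 → N3(foll b8 [w])
[17] deliver 3→0 → ∅
[18] deliver 0→2 → N2(foll b8 [w])
[19] deliver 2→0 → N0(lead b8 [w])

0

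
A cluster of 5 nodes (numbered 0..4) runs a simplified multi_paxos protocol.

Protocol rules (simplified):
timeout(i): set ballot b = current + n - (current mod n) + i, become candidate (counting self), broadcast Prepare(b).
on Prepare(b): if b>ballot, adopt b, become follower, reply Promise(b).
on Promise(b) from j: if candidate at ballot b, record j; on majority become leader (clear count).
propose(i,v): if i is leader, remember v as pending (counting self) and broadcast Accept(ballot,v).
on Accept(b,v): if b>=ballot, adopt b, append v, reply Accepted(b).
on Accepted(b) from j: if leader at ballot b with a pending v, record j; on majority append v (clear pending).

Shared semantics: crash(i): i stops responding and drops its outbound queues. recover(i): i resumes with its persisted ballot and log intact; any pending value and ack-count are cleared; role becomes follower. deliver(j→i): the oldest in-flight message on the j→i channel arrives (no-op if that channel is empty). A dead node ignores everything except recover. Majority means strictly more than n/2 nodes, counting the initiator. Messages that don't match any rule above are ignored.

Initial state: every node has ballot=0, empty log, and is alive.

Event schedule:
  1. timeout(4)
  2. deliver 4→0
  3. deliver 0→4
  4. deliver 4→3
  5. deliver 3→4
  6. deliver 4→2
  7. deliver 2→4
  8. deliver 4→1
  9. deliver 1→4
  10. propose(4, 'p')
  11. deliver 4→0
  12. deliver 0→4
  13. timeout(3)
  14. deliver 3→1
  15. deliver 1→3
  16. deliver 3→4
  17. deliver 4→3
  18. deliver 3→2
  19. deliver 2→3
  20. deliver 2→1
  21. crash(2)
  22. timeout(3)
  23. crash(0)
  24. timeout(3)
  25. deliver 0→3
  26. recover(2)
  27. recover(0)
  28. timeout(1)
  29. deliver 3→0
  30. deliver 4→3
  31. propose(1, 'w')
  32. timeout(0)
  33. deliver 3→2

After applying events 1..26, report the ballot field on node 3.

23

e1 timeout(4): 4[cand,b=9,-]
e2 deliver 4→0: 0[foll,b=9,-]
e3 deliver 0→4: ·
e4 deliver 4→3: 3[foll,b=9,-]
e5 deliver 3→4: 4[lead,b=9,-]
e6 deliver 4→2: 2[foll,b=9,-]
e7 deliver 2→4: ·
e8 deliver 4→1: 1[foll,b=9,-]
e9 deliver 1→4: ·
e10 propose(4,'p'): ·
e11 deliver 4→0: 0[foll,b=9,p]
e12 deliver 0→4: ·
e13 timeout(3): 3[cand,b=13,-]
e14 deliver 3→1: 1[foll,b=13,-]
e15 deliver 1→3: ·
e16 deliver 3→4: 4[foll,b=13,-]
e17 deliver 4→3: ·
e18 deliver 3→2: 2[foll,b=13,-]
e19 deliver 2→3: 3[lead,b=13,-]
e20 deliver 2→1: ·
e21 crash(2): 2[✗foll,b=13,-]
e22 timeout(3): 3[cand,b=18,-]
e23 crash(0): 0[✗foll,b=9,p]
e24 timeout(3): 3[cand,b=23,-]
e25 deliver 0→3: ·
e26 recover(2): 2[foll,b=13,-]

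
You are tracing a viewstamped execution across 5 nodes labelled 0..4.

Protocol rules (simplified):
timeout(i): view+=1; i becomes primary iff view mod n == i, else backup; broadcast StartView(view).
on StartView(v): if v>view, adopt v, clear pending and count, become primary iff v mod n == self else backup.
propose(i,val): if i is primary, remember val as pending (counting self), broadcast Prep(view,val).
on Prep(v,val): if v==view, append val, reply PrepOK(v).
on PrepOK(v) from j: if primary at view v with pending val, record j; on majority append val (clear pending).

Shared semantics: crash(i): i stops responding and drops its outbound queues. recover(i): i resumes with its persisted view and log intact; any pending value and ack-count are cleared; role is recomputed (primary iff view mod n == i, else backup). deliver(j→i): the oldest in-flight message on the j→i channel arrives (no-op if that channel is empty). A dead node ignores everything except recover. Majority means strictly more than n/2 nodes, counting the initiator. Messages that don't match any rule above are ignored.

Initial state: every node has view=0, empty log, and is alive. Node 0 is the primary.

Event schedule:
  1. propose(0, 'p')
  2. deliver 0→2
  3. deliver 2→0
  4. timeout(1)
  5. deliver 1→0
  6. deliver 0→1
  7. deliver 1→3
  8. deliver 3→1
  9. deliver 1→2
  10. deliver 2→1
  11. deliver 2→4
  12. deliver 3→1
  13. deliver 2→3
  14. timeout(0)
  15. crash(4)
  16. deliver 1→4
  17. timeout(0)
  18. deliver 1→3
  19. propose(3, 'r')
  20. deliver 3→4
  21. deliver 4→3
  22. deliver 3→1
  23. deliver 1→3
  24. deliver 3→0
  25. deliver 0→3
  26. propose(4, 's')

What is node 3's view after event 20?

1. propose(0,'p'):  nop
2. deliver 0→2:  <2:back v0 p>
3. deliver 2→0:  nop
4. timeout(1):  <1:prim v1 ->
5. deliver 1→0:  <0:back v1 ->
6. deliver 0→1:  nop
7. deliver 1→3:  <3:back v1 ->
8. deliver 3→1:  nop
9. deliver 1→2:  <2:back v1 p>
10. deliver 2→1:  nop
11. deliver 2→4:  nop
12. deliver 3→1:  nop
13. deliver 2→3:  nop
14. timeout(0):  <0:back v2 ->
15. crash(4):  <4:✗back v0 ->
16. deliver 1→4:  nop
17. timeout(0):  <0:back v3 ->
18. deliver 1→3:  nop
19. propose(3,'r'):  nop
20. deliver 3→4:  nop

1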